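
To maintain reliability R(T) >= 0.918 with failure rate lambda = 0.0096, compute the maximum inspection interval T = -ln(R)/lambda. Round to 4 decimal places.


R_target = 0.918
lambda = 0.0096
-ln(0.918) = 0.0856
T = 0.0856 / 0.0096
T = 8.9123

8.9123


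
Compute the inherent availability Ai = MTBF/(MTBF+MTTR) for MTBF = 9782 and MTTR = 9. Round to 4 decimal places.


MTBF = 9782
MTTR = 9
MTBF + MTTR = 9791
Ai = 9782 / 9791
Ai = 0.9991

0.9991


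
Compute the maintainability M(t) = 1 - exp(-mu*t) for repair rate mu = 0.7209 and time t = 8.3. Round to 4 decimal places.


mu = 0.7209, t = 8.3
mu * t = 0.7209 * 8.3 = 5.9835
exp(-5.9835) = 0.0025
M(t) = 1 - 0.0025
M(t) = 0.9975

0.9975


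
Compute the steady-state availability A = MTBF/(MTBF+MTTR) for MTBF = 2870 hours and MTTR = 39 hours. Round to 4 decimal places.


MTBF = 2870
MTTR = 39
MTBF + MTTR = 2909
A = 2870 / 2909
A = 0.9866

0.9866


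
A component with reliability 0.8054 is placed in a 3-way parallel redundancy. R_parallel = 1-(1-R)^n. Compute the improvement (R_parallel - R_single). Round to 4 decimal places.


R_single = 0.8054, n = 3
1 - R_single = 0.1946
(1 - R_single)^n = 0.1946^3 = 0.0074
R_parallel = 1 - 0.0074 = 0.9926
Improvement = 0.9926 - 0.8054
Improvement = 0.1872

0.1872


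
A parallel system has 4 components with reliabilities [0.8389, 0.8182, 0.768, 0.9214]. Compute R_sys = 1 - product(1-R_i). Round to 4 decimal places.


Components: [0.8389, 0.8182, 0.768, 0.9214]
(1 - 0.8389) = 0.1611, running product = 0.1611
(1 - 0.8182) = 0.1818, running product = 0.0293
(1 - 0.768) = 0.232, running product = 0.0068
(1 - 0.9214) = 0.0786, running product = 0.0005
Product of (1-R_i) = 0.0005
R_sys = 1 - 0.0005 = 0.9995

0.9995


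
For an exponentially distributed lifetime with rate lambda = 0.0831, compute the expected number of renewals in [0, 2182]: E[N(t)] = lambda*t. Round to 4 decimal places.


lambda = 0.0831
t = 2182
E[N(t)] = lambda * t
E[N(t)] = 0.0831 * 2182
E[N(t)] = 181.3242

181.3242


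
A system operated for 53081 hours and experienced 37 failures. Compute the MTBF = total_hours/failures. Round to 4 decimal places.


total_hours = 53081
failures = 37
MTBF = 53081 / 37
MTBF = 1434.6216

1434.6216


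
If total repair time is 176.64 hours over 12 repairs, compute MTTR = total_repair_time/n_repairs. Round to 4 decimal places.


total_repair_time = 176.64
n_repairs = 12
MTTR = 176.64 / 12
MTTR = 14.72

14.72


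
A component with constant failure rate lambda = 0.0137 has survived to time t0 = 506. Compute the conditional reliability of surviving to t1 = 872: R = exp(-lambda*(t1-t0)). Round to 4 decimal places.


lambda = 0.0137
t0 = 506, t1 = 872
t1 - t0 = 366
lambda * (t1-t0) = 0.0137 * 366 = 5.0142
R = exp(-5.0142)
R = 0.0066

0.0066


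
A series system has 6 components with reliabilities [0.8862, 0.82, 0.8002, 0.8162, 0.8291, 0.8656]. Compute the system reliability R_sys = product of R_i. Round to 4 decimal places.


Components: [0.8862, 0.82, 0.8002, 0.8162, 0.8291, 0.8656]
After component 1 (R=0.8862): product = 0.8862
After component 2 (R=0.82): product = 0.7267
After component 3 (R=0.8002): product = 0.5815
After component 4 (R=0.8162): product = 0.4746
After component 5 (R=0.8291): product = 0.3935
After component 6 (R=0.8656): product = 0.3406
R_sys = 0.3406

0.3406


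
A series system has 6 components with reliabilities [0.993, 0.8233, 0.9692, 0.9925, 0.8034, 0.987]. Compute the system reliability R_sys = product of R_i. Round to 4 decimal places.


Components: [0.993, 0.8233, 0.9692, 0.9925, 0.8034, 0.987]
After component 1 (R=0.993): product = 0.993
After component 2 (R=0.8233): product = 0.8175
After component 3 (R=0.9692): product = 0.7924
After component 4 (R=0.9925): product = 0.7864
After component 5 (R=0.8034): product = 0.6318
After component 6 (R=0.987): product = 0.6236
R_sys = 0.6236

0.6236


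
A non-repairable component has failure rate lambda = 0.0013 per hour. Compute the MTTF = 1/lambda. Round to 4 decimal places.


lambda = 0.0013
MTTF = 1 / 0.0013
MTTF = 769.2308

769.2308


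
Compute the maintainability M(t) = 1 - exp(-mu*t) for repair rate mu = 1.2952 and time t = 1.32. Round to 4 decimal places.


mu = 1.2952, t = 1.32
mu * t = 1.2952 * 1.32 = 1.7097
exp(-1.7097) = 0.1809
M(t) = 1 - 0.1809
M(t) = 0.8191

0.8191


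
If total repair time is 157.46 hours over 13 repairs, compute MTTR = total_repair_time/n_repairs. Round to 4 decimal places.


total_repair_time = 157.46
n_repairs = 13
MTTR = 157.46 / 13
MTTR = 12.1123

12.1123


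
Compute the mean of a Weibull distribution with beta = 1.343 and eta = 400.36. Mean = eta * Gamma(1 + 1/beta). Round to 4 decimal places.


beta = 1.343, eta = 400.36
1/beta = 0.7446
1 + 1/beta = 1.7446
Gamma(1.7446) = 0.9178
Mean = 400.36 * 0.9178
Mean = 367.4687

367.4687


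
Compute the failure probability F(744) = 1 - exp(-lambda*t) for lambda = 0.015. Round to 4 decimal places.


lambda = 0.015, t = 744
lambda * t = 11.16
exp(-11.16) = 0.0
F(t) = 1 - 0.0
F(t) = 1.0

1.0


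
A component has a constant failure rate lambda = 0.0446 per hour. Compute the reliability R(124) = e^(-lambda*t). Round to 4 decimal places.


lambda = 0.0446
t = 124
lambda * t = 5.5304
R(t) = e^(-5.5304)
R(t) = 0.004

0.004


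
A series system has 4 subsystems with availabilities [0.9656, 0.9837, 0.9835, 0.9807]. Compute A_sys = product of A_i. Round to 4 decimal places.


Subsystems: [0.9656, 0.9837, 0.9835, 0.9807]
After subsystem 1 (A=0.9656): product = 0.9656
After subsystem 2 (A=0.9837): product = 0.9499
After subsystem 3 (A=0.9835): product = 0.9342
After subsystem 4 (A=0.9807): product = 0.9162
A_sys = 0.9162

0.9162


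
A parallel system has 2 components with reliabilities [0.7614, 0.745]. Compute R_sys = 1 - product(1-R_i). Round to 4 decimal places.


Components: [0.7614, 0.745]
(1 - 0.7614) = 0.2386, running product = 0.2386
(1 - 0.745) = 0.255, running product = 0.0608
Product of (1-R_i) = 0.0608
R_sys = 1 - 0.0608 = 0.9392

0.9392


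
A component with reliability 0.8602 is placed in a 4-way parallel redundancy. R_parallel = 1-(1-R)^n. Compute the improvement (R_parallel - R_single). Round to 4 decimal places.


R_single = 0.8602, n = 4
1 - R_single = 0.1398
(1 - R_single)^n = 0.1398^4 = 0.0004
R_parallel = 1 - 0.0004 = 0.9996
Improvement = 0.9996 - 0.8602
Improvement = 0.1394

0.1394


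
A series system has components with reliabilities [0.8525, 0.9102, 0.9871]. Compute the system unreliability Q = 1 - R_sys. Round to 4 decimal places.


Components: [0.8525, 0.9102, 0.9871]
After component 1: product = 0.8525
After component 2: product = 0.7759
After component 3: product = 0.7659
R_sys = 0.7659
Q = 1 - 0.7659 = 0.2341

0.2341


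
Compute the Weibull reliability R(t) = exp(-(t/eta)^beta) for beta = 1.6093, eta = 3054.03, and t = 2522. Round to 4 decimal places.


beta = 1.6093, eta = 3054.03, t = 2522
t/eta = 2522 / 3054.03 = 0.8258
(t/eta)^beta = 0.8258^1.6093 = 0.7349
R(t) = exp(-0.7349)
R(t) = 0.4796

0.4796


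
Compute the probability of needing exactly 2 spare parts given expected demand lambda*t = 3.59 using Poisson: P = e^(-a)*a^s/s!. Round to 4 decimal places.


a = 3.59, s = 2
e^(-a) = e^(-3.59) = 0.0276
a^s = 3.59^2 = 12.8881
s! = 2
P = 0.0276 * 12.8881 / 2
P = 0.1778

0.1778


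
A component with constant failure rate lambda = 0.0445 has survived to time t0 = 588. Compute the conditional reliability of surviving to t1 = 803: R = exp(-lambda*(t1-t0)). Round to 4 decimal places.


lambda = 0.0445
t0 = 588, t1 = 803
t1 - t0 = 215
lambda * (t1-t0) = 0.0445 * 215 = 9.5675
R = exp(-9.5675)
R = 0.0001

0.0001


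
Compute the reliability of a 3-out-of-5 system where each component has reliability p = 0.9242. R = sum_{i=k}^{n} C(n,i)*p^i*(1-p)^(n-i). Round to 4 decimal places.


k = 3, n = 5, p = 0.9242
i=3: C(5,3)=10 * 0.9242^3 * 0.0758^2 = 0.0454
i=4: C(5,4)=5 * 0.9242^4 * 0.0758^1 = 0.2765
i=5: C(5,5)=1 * 0.9242^5 * 0.0758^0 = 0.6743
R = sum of terms = 0.9961

0.9961


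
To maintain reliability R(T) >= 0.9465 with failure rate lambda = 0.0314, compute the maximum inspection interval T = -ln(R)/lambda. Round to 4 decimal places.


R_target = 0.9465
lambda = 0.0314
-ln(0.9465) = 0.055
T = 0.055 / 0.0314
T = 1.7511

1.7511


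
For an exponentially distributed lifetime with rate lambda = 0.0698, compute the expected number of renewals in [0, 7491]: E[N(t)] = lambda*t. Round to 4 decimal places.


lambda = 0.0698
t = 7491
E[N(t)] = lambda * t
E[N(t)] = 0.0698 * 7491
E[N(t)] = 522.8718

522.8718


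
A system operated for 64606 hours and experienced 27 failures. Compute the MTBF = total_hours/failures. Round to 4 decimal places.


total_hours = 64606
failures = 27
MTBF = 64606 / 27
MTBF = 2392.8148

2392.8148


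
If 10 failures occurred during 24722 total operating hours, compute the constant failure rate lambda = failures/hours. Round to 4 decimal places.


failures = 10
total_hours = 24722
lambda = 10 / 24722
lambda = 0.0004

0.0004


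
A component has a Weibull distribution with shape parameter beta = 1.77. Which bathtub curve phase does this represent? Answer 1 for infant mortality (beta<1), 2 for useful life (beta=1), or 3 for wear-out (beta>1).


beta = 1.77
Compare beta to 1:
beta < 1 => infant mortality (phase 1)
beta = 1 => useful life (phase 2)
beta > 1 => wear-out (phase 3)
Since beta = 1.77, this is wear-out (increasing failure rate)
Phase = 3

3


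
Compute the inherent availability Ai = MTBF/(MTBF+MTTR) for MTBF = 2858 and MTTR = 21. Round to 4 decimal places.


MTBF = 2858
MTTR = 21
MTBF + MTTR = 2879
Ai = 2858 / 2879
Ai = 0.9927

0.9927


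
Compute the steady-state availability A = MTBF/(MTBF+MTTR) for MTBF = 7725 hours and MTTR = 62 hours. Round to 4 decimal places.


MTBF = 7725
MTTR = 62
MTBF + MTTR = 7787
A = 7725 / 7787
A = 0.992

0.992


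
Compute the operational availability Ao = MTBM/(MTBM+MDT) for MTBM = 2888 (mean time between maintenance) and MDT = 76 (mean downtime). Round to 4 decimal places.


MTBM = 2888
MDT = 76
MTBM + MDT = 2964
Ao = 2888 / 2964
Ao = 0.9744

0.9744


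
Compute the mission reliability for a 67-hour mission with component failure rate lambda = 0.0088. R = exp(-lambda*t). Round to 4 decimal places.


lambda = 0.0088
mission_time = 67
lambda * t = 0.0088 * 67 = 0.5896
R = exp(-0.5896)
R = 0.5545

0.5545


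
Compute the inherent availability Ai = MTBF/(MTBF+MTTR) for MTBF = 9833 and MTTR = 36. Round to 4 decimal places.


MTBF = 9833
MTTR = 36
MTBF + MTTR = 9869
Ai = 9833 / 9869
Ai = 0.9964

0.9964


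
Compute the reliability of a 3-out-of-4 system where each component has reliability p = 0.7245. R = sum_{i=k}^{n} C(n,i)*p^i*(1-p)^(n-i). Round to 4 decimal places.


k = 3, n = 4, p = 0.7245
i=3: C(4,3)=4 * 0.7245^3 * 0.2755^1 = 0.4191
i=4: C(4,4)=1 * 0.7245^4 * 0.2755^0 = 0.2755
R = sum of terms = 0.6946

0.6946


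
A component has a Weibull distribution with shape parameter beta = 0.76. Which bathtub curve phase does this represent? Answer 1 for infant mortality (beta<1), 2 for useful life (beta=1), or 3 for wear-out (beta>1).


beta = 0.76
Compare beta to 1:
beta < 1 => infant mortality (phase 1)
beta = 1 => useful life (phase 2)
beta > 1 => wear-out (phase 3)
Since beta = 0.76, this is infant mortality (decreasing failure rate)
Phase = 1

1


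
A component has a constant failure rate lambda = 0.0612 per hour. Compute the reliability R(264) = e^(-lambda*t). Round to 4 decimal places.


lambda = 0.0612
t = 264
lambda * t = 16.1568
R(t) = e^(-16.1568)
R(t) = 0.0

0.0


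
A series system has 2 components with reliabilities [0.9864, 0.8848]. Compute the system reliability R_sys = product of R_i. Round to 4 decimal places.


Components: [0.9864, 0.8848]
After component 1 (R=0.9864): product = 0.9864
After component 2 (R=0.8848): product = 0.8728
R_sys = 0.8728

0.8728


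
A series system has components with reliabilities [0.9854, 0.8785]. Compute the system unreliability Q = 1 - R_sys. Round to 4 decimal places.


Components: [0.9854, 0.8785]
After component 1: product = 0.9854
After component 2: product = 0.8657
R_sys = 0.8657
Q = 1 - 0.8657 = 0.1343

0.1343


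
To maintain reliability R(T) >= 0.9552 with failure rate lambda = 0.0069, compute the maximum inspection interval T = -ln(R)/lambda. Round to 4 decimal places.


R_target = 0.9552
lambda = 0.0069
-ln(0.9552) = 0.0458
T = 0.0458 / 0.0069
T = 6.6427

6.6427


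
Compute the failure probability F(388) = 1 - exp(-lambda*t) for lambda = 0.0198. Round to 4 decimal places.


lambda = 0.0198, t = 388
lambda * t = 7.6824
exp(-7.6824) = 0.0005
F(t) = 1 - 0.0005
F(t) = 0.9995

0.9995


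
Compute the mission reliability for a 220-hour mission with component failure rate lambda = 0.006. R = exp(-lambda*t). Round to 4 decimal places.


lambda = 0.006
mission_time = 220
lambda * t = 0.006 * 220 = 1.32
R = exp(-1.32)
R = 0.2671

0.2671


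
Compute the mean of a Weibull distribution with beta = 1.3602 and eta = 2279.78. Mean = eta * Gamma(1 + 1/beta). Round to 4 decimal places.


beta = 1.3602, eta = 2279.78
1/beta = 0.7352
1 + 1/beta = 1.7352
Gamma(1.7352) = 0.9158
Mean = 2279.78 * 0.9158
Mean = 2087.7688

2087.7688


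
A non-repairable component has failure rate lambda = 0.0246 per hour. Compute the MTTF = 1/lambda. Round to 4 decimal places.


lambda = 0.0246
MTTF = 1 / 0.0246
MTTF = 40.6504

40.6504


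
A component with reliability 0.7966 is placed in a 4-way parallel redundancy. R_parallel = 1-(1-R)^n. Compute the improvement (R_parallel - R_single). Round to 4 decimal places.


R_single = 0.7966, n = 4
1 - R_single = 0.2034
(1 - R_single)^n = 0.2034^4 = 0.0017
R_parallel = 1 - 0.0017 = 0.9983
Improvement = 0.9983 - 0.7966
Improvement = 0.2017

0.2017


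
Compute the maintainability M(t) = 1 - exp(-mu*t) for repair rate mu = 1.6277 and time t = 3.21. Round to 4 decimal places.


mu = 1.6277, t = 3.21
mu * t = 1.6277 * 3.21 = 5.2249
exp(-5.2249) = 0.0054
M(t) = 1 - 0.0054
M(t) = 0.9946

0.9946


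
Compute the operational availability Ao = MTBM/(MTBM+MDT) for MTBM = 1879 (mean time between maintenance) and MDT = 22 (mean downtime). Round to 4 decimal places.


MTBM = 1879
MDT = 22
MTBM + MDT = 1901
Ao = 1879 / 1901
Ao = 0.9884

0.9884


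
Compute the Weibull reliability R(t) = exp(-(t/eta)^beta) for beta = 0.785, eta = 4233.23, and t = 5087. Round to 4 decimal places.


beta = 0.785, eta = 4233.23, t = 5087
t/eta = 5087 / 4233.23 = 1.2017
(t/eta)^beta = 1.2017^0.785 = 1.1551
R(t) = exp(-1.1551)
R(t) = 0.315

0.315


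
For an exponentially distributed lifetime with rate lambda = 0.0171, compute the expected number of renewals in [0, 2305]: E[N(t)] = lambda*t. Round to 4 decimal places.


lambda = 0.0171
t = 2305
E[N(t)] = lambda * t
E[N(t)] = 0.0171 * 2305
E[N(t)] = 39.4155

39.4155


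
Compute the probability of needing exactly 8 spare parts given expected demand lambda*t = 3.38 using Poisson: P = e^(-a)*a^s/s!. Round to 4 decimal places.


a = 3.38, s = 8
e^(-a) = e^(-3.38) = 0.034
a^s = 3.38^8 = 17034.6652
s! = 40320
P = 0.034 * 17034.6652 / 40320
P = 0.0144

0.0144


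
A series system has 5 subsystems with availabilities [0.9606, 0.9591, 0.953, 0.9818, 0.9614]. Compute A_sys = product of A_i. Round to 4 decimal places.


Subsystems: [0.9606, 0.9591, 0.953, 0.9818, 0.9614]
After subsystem 1 (A=0.9606): product = 0.9606
After subsystem 2 (A=0.9591): product = 0.9213
After subsystem 3 (A=0.953): product = 0.878
After subsystem 4 (A=0.9818): product = 0.862
After subsystem 5 (A=0.9614): product = 0.8288
A_sys = 0.8288

0.8288


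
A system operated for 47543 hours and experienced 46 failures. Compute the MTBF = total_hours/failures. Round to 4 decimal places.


total_hours = 47543
failures = 46
MTBF = 47543 / 46
MTBF = 1033.5435

1033.5435


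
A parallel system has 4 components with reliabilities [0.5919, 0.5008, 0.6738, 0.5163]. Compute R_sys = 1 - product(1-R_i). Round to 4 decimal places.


Components: [0.5919, 0.5008, 0.6738, 0.5163]
(1 - 0.5919) = 0.4081, running product = 0.4081
(1 - 0.5008) = 0.4992, running product = 0.2037
(1 - 0.6738) = 0.3262, running product = 0.0665
(1 - 0.5163) = 0.4837, running product = 0.0321
Product of (1-R_i) = 0.0321
R_sys = 1 - 0.0321 = 0.9679

0.9679


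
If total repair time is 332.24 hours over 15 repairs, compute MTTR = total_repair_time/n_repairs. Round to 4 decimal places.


total_repair_time = 332.24
n_repairs = 15
MTTR = 332.24 / 15
MTTR = 22.1493

22.1493


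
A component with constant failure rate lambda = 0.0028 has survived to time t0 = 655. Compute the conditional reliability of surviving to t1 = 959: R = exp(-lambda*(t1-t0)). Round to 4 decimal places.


lambda = 0.0028
t0 = 655, t1 = 959
t1 - t0 = 304
lambda * (t1-t0) = 0.0028 * 304 = 0.8512
R = exp(-0.8512)
R = 0.4269

0.4269


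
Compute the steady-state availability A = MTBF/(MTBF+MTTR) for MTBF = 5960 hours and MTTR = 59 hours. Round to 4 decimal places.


MTBF = 5960
MTTR = 59
MTBF + MTTR = 6019
A = 5960 / 6019
A = 0.9902

0.9902


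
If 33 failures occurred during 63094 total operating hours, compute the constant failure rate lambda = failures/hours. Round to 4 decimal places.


failures = 33
total_hours = 63094
lambda = 33 / 63094
lambda = 0.0005

0.0005


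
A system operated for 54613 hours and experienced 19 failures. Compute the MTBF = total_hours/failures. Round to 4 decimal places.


total_hours = 54613
failures = 19
MTBF = 54613 / 19
MTBF = 2874.3684

2874.3684


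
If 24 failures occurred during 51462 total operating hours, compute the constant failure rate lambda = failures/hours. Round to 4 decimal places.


failures = 24
total_hours = 51462
lambda = 24 / 51462
lambda = 0.0005

0.0005


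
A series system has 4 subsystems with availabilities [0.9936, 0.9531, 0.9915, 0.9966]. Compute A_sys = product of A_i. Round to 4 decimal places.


Subsystems: [0.9936, 0.9531, 0.9915, 0.9966]
After subsystem 1 (A=0.9936): product = 0.9936
After subsystem 2 (A=0.9531): product = 0.947
After subsystem 3 (A=0.9915): product = 0.939
After subsystem 4 (A=0.9966): product = 0.9358
A_sys = 0.9358

0.9358


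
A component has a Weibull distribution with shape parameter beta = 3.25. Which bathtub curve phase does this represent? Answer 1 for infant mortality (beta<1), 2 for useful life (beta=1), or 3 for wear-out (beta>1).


beta = 3.25
Compare beta to 1:
beta < 1 => infant mortality (phase 1)
beta = 1 => useful life (phase 2)
beta > 1 => wear-out (phase 3)
Since beta = 3.25, this is wear-out (increasing failure rate)
Phase = 3

3


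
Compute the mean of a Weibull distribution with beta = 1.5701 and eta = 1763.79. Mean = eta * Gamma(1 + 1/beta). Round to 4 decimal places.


beta = 1.5701, eta = 1763.79
1/beta = 0.6369
1 + 1/beta = 1.6369
Gamma(1.6369) = 0.8982
Mean = 1763.79 * 0.8982
Mean = 1584.2375

1584.2375


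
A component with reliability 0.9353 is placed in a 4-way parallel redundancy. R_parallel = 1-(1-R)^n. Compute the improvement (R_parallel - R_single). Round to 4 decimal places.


R_single = 0.9353, n = 4
1 - R_single = 0.0647
(1 - R_single)^n = 0.0647^4 = 0.0
R_parallel = 1 - 0.0 = 1.0
Improvement = 1.0 - 0.9353
Improvement = 0.0647

0.0647


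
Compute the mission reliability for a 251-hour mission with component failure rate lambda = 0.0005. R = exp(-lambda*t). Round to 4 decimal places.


lambda = 0.0005
mission_time = 251
lambda * t = 0.0005 * 251 = 0.1255
R = exp(-0.1255)
R = 0.8821

0.8821


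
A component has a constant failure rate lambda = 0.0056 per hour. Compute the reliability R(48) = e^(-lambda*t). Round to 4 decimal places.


lambda = 0.0056
t = 48
lambda * t = 0.2688
R(t) = e^(-0.2688)
R(t) = 0.7643

0.7643


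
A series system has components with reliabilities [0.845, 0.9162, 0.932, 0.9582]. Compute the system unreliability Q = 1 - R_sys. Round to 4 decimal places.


Components: [0.845, 0.9162, 0.932, 0.9582]
After component 1: product = 0.845
After component 2: product = 0.7742
After component 3: product = 0.7215
After component 4: product = 0.6914
R_sys = 0.6914
Q = 1 - 0.6914 = 0.3086

0.3086


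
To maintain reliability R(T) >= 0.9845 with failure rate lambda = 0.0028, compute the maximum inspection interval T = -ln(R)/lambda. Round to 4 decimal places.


R_target = 0.9845
lambda = 0.0028
-ln(0.9845) = 0.0156
T = 0.0156 / 0.0028
T = 5.5791

5.5791


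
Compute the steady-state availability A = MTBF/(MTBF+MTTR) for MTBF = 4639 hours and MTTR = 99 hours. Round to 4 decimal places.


MTBF = 4639
MTTR = 99
MTBF + MTTR = 4738
A = 4639 / 4738
A = 0.9791

0.9791


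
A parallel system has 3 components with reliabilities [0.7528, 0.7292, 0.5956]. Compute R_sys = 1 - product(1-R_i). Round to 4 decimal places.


Components: [0.7528, 0.7292, 0.5956]
(1 - 0.7528) = 0.2472, running product = 0.2472
(1 - 0.7292) = 0.2708, running product = 0.0669
(1 - 0.5956) = 0.4044, running product = 0.0271
Product of (1-R_i) = 0.0271
R_sys = 1 - 0.0271 = 0.9729

0.9729


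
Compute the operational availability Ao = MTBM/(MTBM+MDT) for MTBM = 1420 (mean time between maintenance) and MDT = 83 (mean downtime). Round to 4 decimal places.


MTBM = 1420
MDT = 83
MTBM + MDT = 1503
Ao = 1420 / 1503
Ao = 0.9448

0.9448


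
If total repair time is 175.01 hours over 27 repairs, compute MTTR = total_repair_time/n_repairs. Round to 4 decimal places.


total_repair_time = 175.01
n_repairs = 27
MTTR = 175.01 / 27
MTTR = 6.4819

6.4819


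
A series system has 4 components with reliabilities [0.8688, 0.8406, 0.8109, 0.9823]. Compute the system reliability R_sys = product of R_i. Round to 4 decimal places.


Components: [0.8688, 0.8406, 0.8109, 0.9823]
After component 1 (R=0.8688): product = 0.8688
After component 2 (R=0.8406): product = 0.7303
After component 3 (R=0.8109): product = 0.5922
After component 4 (R=0.9823): product = 0.5817
R_sys = 0.5817

0.5817


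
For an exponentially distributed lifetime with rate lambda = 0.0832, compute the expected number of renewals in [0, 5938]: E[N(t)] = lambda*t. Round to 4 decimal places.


lambda = 0.0832
t = 5938
E[N(t)] = lambda * t
E[N(t)] = 0.0832 * 5938
E[N(t)] = 494.0416

494.0416


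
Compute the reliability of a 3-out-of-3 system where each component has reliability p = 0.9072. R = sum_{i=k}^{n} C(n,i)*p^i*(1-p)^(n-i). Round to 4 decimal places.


k = 3, n = 3, p = 0.9072
i=3: C(3,3)=1 * 0.9072^3 * 0.0928^0 = 0.7466
R = sum of terms = 0.7466

0.7466


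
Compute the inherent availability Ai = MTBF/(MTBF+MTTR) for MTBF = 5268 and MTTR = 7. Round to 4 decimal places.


MTBF = 5268
MTTR = 7
MTBF + MTTR = 5275
Ai = 5268 / 5275
Ai = 0.9987

0.9987


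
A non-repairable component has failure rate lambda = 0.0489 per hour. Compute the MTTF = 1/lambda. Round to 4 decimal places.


lambda = 0.0489
MTTF = 1 / 0.0489
MTTF = 20.4499

20.4499


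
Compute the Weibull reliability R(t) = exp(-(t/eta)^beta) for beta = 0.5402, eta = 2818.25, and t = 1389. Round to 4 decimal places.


beta = 0.5402, eta = 2818.25, t = 1389
t/eta = 1389 / 2818.25 = 0.4929
(t/eta)^beta = 0.4929^0.5402 = 0.6824
R(t) = exp(-0.6824)
R(t) = 0.5054

0.5054


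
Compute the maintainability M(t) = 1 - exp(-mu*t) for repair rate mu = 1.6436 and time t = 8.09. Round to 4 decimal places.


mu = 1.6436, t = 8.09
mu * t = 1.6436 * 8.09 = 13.2967
exp(-13.2967) = 0.0
M(t) = 1 - 0.0
M(t) = 1.0

1.0


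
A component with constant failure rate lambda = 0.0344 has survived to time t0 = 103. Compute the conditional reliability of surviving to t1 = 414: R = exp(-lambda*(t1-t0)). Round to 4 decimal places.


lambda = 0.0344
t0 = 103, t1 = 414
t1 - t0 = 311
lambda * (t1-t0) = 0.0344 * 311 = 10.6984
R = exp(-10.6984)
R = 0.0

0.0


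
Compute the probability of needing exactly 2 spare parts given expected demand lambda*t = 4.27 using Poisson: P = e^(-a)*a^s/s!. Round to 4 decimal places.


a = 4.27, s = 2
e^(-a) = e^(-4.27) = 0.014
a^s = 4.27^2 = 18.2329
s! = 2
P = 0.014 * 18.2329 / 2
P = 0.1275

0.1275


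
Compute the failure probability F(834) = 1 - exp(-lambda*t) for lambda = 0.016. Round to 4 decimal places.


lambda = 0.016, t = 834
lambda * t = 13.344
exp(-13.344) = 0.0
F(t) = 1 - 0.0
F(t) = 1.0

1.0


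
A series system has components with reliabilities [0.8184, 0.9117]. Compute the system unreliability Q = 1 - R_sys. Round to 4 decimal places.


Components: [0.8184, 0.9117]
After component 1: product = 0.8184
After component 2: product = 0.7461
R_sys = 0.7461
Q = 1 - 0.7461 = 0.2539

0.2539


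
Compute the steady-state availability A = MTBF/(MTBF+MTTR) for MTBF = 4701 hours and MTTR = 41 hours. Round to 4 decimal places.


MTBF = 4701
MTTR = 41
MTBF + MTTR = 4742
A = 4701 / 4742
A = 0.9914

0.9914


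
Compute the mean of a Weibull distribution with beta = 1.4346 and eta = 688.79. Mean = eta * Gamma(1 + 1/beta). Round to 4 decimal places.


beta = 1.4346, eta = 688.79
1/beta = 0.6971
1 + 1/beta = 1.6971
Gamma(1.6971) = 0.9081
Mean = 688.79 * 0.9081
Mean = 625.4796

625.4796


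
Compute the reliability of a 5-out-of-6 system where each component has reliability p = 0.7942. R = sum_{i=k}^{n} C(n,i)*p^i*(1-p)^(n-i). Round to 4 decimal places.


k = 5, n = 6, p = 0.7942
i=5: C(6,5)=6 * 0.7942^5 * 0.2058^1 = 0.3902
i=6: C(6,6)=1 * 0.7942^6 * 0.2058^0 = 0.2509
R = sum of terms = 0.6411

0.6411


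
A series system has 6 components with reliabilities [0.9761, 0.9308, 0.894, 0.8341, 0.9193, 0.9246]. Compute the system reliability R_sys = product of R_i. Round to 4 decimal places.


Components: [0.9761, 0.9308, 0.894, 0.8341, 0.9193, 0.9246]
After component 1 (R=0.9761): product = 0.9761
After component 2 (R=0.9308): product = 0.9086
After component 3 (R=0.894): product = 0.8122
After component 4 (R=0.8341): product = 0.6775
After component 5 (R=0.9193): product = 0.6228
After component 6 (R=0.9246): product = 0.5759
R_sys = 0.5759

0.5759


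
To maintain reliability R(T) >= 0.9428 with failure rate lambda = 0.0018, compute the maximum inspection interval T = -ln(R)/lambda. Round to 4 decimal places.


R_target = 0.9428
lambda = 0.0018
-ln(0.9428) = 0.0589
T = 0.0589 / 0.0018
T = 32.7228

32.7228


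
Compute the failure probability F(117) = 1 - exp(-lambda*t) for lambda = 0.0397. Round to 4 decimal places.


lambda = 0.0397, t = 117
lambda * t = 4.6449
exp(-4.6449) = 0.0096
F(t) = 1 - 0.0096
F(t) = 0.9904

0.9904


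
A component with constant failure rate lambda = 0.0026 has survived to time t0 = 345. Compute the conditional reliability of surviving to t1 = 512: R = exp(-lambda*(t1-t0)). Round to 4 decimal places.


lambda = 0.0026
t0 = 345, t1 = 512
t1 - t0 = 167
lambda * (t1-t0) = 0.0026 * 167 = 0.4342
R = exp(-0.4342)
R = 0.6478

0.6478


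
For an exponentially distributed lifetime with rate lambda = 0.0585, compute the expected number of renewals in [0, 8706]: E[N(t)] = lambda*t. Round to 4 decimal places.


lambda = 0.0585
t = 8706
E[N(t)] = lambda * t
E[N(t)] = 0.0585 * 8706
E[N(t)] = 509.301

509.301


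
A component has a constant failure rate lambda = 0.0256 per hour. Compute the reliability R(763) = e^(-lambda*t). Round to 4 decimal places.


lambda = 0.0256
t = 763
lambda * t = 19.5328
R(t) = e^(-19.5328)
R(t) = 0.0

0.0


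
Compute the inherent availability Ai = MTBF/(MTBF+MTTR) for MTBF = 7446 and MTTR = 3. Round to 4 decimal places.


MTBF = 7446
MTTR = 3
MTBF + MTTR = 7449
Ai = 7446 / 7449
Ai = 0.9996

0.9996


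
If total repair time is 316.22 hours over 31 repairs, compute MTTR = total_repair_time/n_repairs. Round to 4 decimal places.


total_repair_time = 316.22
n_repairs = 31
MTTR = 316.22 / 31
MTTR = 10.2006

10.2006


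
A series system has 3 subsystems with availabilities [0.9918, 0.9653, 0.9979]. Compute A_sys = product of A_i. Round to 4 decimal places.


Subsystems: [0.9918, 0.9653, 0.9979]
After subsystem 1 (A=0.9918): product = 0.9918
After subsystem 2 (A=0.9653): product = 0.9574
After subsystem 3 (A=0.9979): product = 0.9554
A_sys = 0.9554

0.9554


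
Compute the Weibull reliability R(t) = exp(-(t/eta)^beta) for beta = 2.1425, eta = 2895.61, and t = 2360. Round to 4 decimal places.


beta = 2.1425, eta = 2895.61, t = 2360
t/eta = 2360 / 2895.61 = 0.815
(t/eta)^beta = 0.815^2.1425 = 0.6452
R(t) = exp(-0.6452)
R(t) = 0.5246

0.5246


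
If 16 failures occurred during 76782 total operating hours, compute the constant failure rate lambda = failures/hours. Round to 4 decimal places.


failures = 16
total_hours = 76782
lambda = 16 / 76782
lambda = 0.0002

0.0002


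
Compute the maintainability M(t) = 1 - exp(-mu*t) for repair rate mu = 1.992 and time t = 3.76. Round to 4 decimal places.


mu = 1.992, t = 3.76
mu * t = 1.992 * 3.76 = 7.4899
exp(-7.4899) = 0.0006
M(t) = 1 - 0.0006
M(t) = 0.9994

0.9994


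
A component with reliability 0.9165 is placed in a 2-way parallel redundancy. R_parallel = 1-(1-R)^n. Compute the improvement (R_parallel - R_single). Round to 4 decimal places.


R_single = 0.9165, n = 2
1 - R_single = 0.0835
(1 - R_single)^n = 0.0835^2 = 0.007
R_parallel = 1 - 0.007 = 0.993
Improvement = 0.993 - 0.9165
Improvement = 0.0765

0.0765


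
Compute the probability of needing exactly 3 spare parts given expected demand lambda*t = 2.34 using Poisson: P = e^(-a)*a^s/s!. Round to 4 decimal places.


a = 2.34, s = 3
e^(-a) = e^(-2.34) = 0.0963
a^s = 2.34^3 = 12.8129
s! = 6
P = 0.0963 * 12.8129 / 6
P = 0.2057

0.2057


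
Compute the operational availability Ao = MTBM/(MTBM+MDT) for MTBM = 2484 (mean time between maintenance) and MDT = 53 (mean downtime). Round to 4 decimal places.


MTBM = 2484
MDT = 53
MTBM + MDT = 2537
Ao = 2484 / 2537
Ao = 0.9791

0.9791


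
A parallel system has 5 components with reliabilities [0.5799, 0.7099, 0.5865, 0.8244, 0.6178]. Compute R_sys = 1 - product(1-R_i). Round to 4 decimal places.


Components: [0.5799, 0.7099, 0.5865, 0.8244, 0.6178]
(1 - 0.5799) = 0.4201, running product = 0.4201
(1 - 0.7099) = 0.2901, running product = 0.1219
(1 - 0.5865) = 0.4135, running product = 0.0504
(1 - 0.8244) = 0.1756, running product = 0.0088
(1 - 0.6178) = 0.3822, running product = 0.0034
Product of (1-R_i) = 0.0034
R_sys = 1 - 0.0034 = 0.9966

0.9966


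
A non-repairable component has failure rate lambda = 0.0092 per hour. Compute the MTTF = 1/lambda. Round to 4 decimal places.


lambda = 0.0092
MTTF = 1 / 0.0092
MTTF = 108.6957

108.6957


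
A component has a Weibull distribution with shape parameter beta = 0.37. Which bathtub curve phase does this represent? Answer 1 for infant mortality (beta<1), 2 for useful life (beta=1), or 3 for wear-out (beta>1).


beta = 0.37
Compare beta to 1:
beta < 1 => infant mortality (phase 1)
beta = 1 => useful life (phase 2)
beta > 1 => wear-out (phase 3)
Since beta = 0.37, this is infant mortality (decreasing failure rate)
Phase = 1

1


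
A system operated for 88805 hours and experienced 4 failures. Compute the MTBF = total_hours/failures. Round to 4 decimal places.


total_hours = 88805
failures = 4
MTBF = 88805 / 4
MTBF = 22201.25

22201.25


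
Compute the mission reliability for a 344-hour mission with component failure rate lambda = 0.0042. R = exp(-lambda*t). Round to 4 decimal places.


lambda = 0.0042
mission_time = 344
lambda * t = 0.0042 * 344 = 1.4448
R = exp(-1.4448)
R = 0.2358

0.2358


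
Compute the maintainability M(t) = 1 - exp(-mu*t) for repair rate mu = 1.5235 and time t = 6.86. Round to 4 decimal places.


mu = 1.5235, t = 6.86
mu * t = 1.5235 * 6.86 = 10.4512
exp(-10.4512) = 0.0
M(t) = 1 - 0.0
M(t) = 1.0

1.0


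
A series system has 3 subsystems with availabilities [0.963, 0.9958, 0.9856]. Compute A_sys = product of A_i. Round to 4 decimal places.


Subsystems: [0.963, 0.9958, 0.9856]
After subsystem 1 (A=0.963): product = 0.963
After subsystem 2 (A=0.9958): product = 0.959
After subsystem 3 (A=0.9856): product = 0.9451
A_sys = 0.9451

0.9451


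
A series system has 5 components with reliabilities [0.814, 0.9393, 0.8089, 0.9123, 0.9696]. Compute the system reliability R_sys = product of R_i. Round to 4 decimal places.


Components: [0.814, 0.9393, 0.8089, 0.9123, 0.9696]
After component 1 (R=0.814): product = 0.814
After component 2 (R=0.9393): product = 0.7646
After component 3 (R=0.8089): product = 0.6185
After component 4 (R=0.9123): product = 0.5642
After component 5 (R=0.9696): product = 0.5471
R_sys = 0.5471

0.5471


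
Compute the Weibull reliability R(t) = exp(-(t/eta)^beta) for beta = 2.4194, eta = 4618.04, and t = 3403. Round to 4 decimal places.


beta = 2.4194, eta = 4618.04, t = 3403
t/eta = 3403 / 4618.04 = 0.7369
(t/eta)^beta = 0.7369^2.4194 = 0.4777
R(t) = exp(-0.4777)
R(t) = 0.6202

0.6202


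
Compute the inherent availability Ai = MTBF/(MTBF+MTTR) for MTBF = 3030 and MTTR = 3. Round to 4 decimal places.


MTBF = 3030
MTTR = 3
MTBF + MTTR = 3033
Ai = 3030 / 3033
Ai = 0.999

0.999


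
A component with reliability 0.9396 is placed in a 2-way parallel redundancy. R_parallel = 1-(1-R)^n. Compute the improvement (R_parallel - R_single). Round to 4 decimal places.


R_single = 0.9396, n = 2
1 - R_single = 0.0604
(1 - R_single)^n = 0.0604^2 = 0.0036
R_parallel = 1 - 0.0036 = 0.9964
Improvement = 0.9964 - 0.9396
Improvement = 0.0568

0.0568


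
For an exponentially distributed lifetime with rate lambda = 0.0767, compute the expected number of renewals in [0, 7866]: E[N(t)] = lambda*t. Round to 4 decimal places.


lambda = 0.0767
t = 7866
E[N(t)] = lambda * t
E[N(t)] = 0.0767 * 7866
E[N(t)] = 603.3222

603.3222


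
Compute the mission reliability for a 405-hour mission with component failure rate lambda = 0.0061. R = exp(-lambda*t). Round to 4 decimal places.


lambda = 0.0061
mission_time = 405
lambda * t = 0.0061 * 405 = 2.4705
R = exp(-2.4705)
R = 0.0845

0.0845


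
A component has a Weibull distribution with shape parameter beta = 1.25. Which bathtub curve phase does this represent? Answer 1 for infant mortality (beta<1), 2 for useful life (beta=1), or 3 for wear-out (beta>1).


beta = 1.25
Compare beta to 1:
beta < 1 => infant mortality (phase 1)
beta = 1 => useful life (phase 2)
beta > 1 => wear-out (phase 3)
Since beta = 1.25, this is wear-out (increasing failure rate)
Phase = 3

3


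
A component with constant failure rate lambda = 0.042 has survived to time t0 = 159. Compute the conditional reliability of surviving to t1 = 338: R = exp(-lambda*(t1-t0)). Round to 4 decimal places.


lambda = 0.042
t0 = 159, t1 = 338
t1 - t0 = 179
lambda * (t1-t0) = 0.042 * 179 = 7.518
R = exp(-7.518)
R = 0.0005

0.0005


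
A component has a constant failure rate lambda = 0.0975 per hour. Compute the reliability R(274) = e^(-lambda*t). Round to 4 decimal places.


lambda = 0.0975
t = 274
lambda * t = 26.715
R(t) = e^(-26.715)
R(t) = 0.0

0.0


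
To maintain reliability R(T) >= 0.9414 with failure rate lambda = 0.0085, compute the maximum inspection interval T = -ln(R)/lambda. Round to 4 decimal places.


R_target = 0.9414
lambda = 0.0085
-ln(0.9414) = 0.0604
T = 0.0604 / 0.0085
T = 7.1044

7.1044


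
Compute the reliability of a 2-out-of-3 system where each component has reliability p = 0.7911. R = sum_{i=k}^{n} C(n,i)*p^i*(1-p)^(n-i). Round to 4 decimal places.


k = 2, n = 3, p = 0.7911
i=2: C(3,2)=3 * 0.7911^2 * 0.2089^1 = 0.3922
i=3: C(3,3)=1 * 0.7911^3 * 0.2089^0 = 0.4951
R = sum of terms = 0.8873

0.8873


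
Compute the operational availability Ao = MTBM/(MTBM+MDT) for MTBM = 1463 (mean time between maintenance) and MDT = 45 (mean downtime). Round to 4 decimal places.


MTBM = 1463
MDT = 45
MTBM + MDT = 1508
Ao = 1463 / 1508
Ao = 0.9702

0.9702


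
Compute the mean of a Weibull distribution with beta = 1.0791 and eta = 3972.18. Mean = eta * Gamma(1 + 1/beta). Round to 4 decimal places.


beta = 1.0791, eta = 3972.18
1/beta = 0.9267
1 + 1/beta = 1.9267
Gamma(1.9267) = 0.9712
Mean = 3972.18 * 0.9712
Mean = 3857.7496

3857.7496


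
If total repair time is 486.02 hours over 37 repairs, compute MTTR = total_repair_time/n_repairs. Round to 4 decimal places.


total_repair_time = 486.02
n_repairs = 37
MTTR = 486.02 / 37
MTTR = 13.1357

13.1357


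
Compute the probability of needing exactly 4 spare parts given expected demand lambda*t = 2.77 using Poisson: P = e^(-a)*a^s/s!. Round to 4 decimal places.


a = 2.77, s = 4
e^(-a) = e^(-2.77) = 0.0627
a^s = 2.77^4 = 58.8734
s! = 24
P = 0.0627 * 58.8734 / 24
P = 0.1537

0.1537


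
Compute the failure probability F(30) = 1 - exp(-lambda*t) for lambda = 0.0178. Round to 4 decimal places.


lambda = 0.0178, t = 30
lambda * t = 0.534
exp(-0.534) = 0.5863
F(t) = 1 - 0.5863
F(t) = 0.4137

0.4137


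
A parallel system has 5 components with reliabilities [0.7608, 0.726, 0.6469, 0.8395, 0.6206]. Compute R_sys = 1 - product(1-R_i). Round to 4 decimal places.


Components: [0.7608, 0.726, 0.6469, 0.8395, 0.6206]
(1 - 0.7608) = 0.2392, running product = 0.2392
(1 - 0.726) = 0.274, running product = 0.0655
(1 - 0.6469) = 0.3531, running product = 0.0231
(1 - 0.8395) = 0.1605, running product = 0.0037
(1 - 0.6206) = 0.3794, running product = 0.0014
Product of (1-R_i) = 0.0014
R_sys = 1 - 0.0014 = 0.9986

0.9986


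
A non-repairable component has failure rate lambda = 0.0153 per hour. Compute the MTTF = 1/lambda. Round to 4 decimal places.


lambda = 0.0153
MTTF = 1 / 0.0153
MTTF = 65.3595

65.3595


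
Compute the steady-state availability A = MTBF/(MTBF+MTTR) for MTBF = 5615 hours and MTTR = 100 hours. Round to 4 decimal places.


MTBF = 5615
MTTR = 100
MTBF + MTTR = 5715
A = 5615 / 5715
A = 0.9825

0.9825


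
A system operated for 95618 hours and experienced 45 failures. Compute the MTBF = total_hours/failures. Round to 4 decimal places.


total_hours = 95618
failures = 45
MTBF = 95618 / 45
MTBF = 2124.8444

2124.8444


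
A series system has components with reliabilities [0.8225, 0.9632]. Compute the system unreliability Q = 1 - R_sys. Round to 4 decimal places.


Components: [0.8225, 0.9632]
After component 1: product = 0.8225
After component 2: product = 0.7922
R_sys = 0.7922
Q = 1 - 0.7922 = 0.2078

0.2078


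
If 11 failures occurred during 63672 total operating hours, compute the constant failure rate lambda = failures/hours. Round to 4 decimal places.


failures = 11
total_hours = 63672
lambda = 11 / 63672
lambda = 0.0002

0.0002


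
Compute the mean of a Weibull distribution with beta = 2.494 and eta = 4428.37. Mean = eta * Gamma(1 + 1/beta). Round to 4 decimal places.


beta = 2.494, eta = 4428.37
1/beta = 0.401
1 + 1/beta = 1.401
Gamma(1.401) = 0.8872
Mean = 4428.37 * 0.8872
Mean = 3928.9022

3928.9022


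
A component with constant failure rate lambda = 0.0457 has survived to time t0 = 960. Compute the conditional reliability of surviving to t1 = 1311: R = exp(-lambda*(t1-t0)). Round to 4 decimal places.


lambda = 0.0457
t0 = 960, t1 = 1311
t1 - t0 = 351
lambda * (t1-t0) = 0.0457 * 351 = 16.0407
R = exp(-16.0407)
R = 0.0

0.0


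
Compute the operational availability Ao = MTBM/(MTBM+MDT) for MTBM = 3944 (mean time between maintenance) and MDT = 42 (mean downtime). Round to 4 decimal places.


MTBM = 3944
MDT = 42
MTBM + MDT = 3986
Ao = 3944 / 3986
Ao = 0.9895

0.9895


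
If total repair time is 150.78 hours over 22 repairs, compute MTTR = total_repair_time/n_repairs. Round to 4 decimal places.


total_repair_time = 150.78
n_repairs = 22
MTTR = 150.78 / 22
MTTR = 6.8536

6.8536


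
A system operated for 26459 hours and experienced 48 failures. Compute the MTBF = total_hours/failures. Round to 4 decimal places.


total_hours = 26459
failures = 48
MTBF = 26459 / 48
MTBF = 551.2292

551.2292
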